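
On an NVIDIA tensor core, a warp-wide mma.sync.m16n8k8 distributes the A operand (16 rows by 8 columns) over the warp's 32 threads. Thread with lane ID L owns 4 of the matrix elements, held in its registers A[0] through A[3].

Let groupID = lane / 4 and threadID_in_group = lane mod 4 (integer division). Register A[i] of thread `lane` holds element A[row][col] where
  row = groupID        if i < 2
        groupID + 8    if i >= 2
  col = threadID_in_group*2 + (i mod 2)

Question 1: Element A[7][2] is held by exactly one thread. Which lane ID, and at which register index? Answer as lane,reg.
r=7->g=7,rb=0  c=2->t=1,b0=0
L=7*4+1=29  i=0*2+0=0

29,0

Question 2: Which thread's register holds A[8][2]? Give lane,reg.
1,2

r: 8->gid=0,r8=1  c: 2->tid=1,i&1=0
L=0*4+1=1  i=1*2+0=2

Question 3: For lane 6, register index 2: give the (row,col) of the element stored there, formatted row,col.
lane 6: G=1 (6/4), T=2 (6%4)
i=2: r=1+8=9, c=2*2+0=4

9,4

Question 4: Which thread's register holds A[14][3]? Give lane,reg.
r:14=>grp=6,rB=1  c:3=>tig=1,lo=1
L=6*4+1=25  i=1*2+1=3

25,3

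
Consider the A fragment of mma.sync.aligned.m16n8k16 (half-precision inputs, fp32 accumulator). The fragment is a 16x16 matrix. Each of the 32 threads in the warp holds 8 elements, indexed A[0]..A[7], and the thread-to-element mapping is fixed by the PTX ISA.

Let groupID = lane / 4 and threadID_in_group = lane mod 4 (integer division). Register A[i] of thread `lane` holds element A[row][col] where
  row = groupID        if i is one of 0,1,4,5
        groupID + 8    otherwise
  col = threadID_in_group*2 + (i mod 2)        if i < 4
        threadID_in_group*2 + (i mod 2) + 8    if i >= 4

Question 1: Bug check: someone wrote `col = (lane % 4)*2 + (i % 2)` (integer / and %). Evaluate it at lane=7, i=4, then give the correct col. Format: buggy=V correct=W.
`(lane % 4)*2 + (i % 2)`[7,4]->6
7: gid=1,tid=3
[4] (1+0,3*2+0+8) = (1,14)
col: 6 vs 14

buggy=6 correct=14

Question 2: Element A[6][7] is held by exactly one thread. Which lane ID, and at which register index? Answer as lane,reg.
27,1

r=6→G=6,rhi=0  c=7→chi=0,T=3,p=1
L=6*4+3=27  i=0*4+0*2+1=1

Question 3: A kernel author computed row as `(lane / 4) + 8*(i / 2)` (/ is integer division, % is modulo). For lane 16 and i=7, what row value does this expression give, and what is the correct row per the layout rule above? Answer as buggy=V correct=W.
`(lane / 4) + 8*(i / 2)`[16,7]->28
lane 16->16/4=4, 16 mod 4=0
i=7  r:4+8->12  c:2·0+1+8->9
row: 28 vs 12

buggy=28 correct=12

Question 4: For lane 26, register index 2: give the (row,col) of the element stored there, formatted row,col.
lane 26: g=6 (26/4), t=2 (26%4)
i=2: r=6+8=14, c=2*2+0+0=4

14,4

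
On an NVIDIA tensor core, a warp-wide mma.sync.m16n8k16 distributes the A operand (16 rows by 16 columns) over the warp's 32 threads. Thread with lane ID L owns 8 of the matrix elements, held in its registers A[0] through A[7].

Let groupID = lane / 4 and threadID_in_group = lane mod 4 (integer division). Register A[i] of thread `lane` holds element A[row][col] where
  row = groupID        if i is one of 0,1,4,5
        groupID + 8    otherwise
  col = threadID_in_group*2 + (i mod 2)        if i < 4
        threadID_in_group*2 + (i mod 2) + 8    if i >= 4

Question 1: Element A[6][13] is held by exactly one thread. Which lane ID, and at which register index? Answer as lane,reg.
26,5

r:6=>grp=6,rB=0  c:13=>cB=1,tig=2,lo=1
L=6*4+2=26  i=1*4+0*2+1=5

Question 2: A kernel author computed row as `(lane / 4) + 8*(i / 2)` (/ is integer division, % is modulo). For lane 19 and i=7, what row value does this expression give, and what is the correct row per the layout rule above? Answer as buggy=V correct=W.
`(lane / 4) + 8*(i / 2)`[19,7]=>28
lane 19: grp=4 (19/4), tig=3 (19%4)
i=7: r=4+8=12, c=3*2+1+8=15
row: 28 vs 12

buggy=28 correct=12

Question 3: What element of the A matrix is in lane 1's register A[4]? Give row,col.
0,10

lane 1: gr=0 (1/4), th=1 (1%4)
i=4: r=0+0=0, c=1*2+0+8=10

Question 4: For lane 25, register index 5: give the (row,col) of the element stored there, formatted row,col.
6,11

L=25->g=25>>2=6, t=25&3=1
[5]->row 6+0=6  col 1·2+1+8=11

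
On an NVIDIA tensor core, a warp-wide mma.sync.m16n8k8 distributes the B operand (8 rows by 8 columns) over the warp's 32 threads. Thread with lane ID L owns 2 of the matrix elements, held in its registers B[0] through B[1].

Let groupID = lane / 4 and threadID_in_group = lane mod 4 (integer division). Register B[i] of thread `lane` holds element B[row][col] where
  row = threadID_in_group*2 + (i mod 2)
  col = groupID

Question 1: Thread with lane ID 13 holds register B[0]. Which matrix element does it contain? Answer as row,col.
13: g=3,t=1
[0] (1*2+0,3) = (2,3)

2,3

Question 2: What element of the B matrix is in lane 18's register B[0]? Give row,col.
lane 18: grp=4 (18/4), tig=2 (18%4)
i=0: r=2*2+0=4, c=grp=4

4,4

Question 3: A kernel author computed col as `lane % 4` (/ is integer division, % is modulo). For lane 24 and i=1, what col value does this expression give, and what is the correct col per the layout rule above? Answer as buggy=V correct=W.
buggy=0 correct=6

`lane % 4`[24,1]→0
lane 24: G=6 (24/4), T=0 (24%4)
i=1: r=0*2+1=1, c=G=6
col: 0 vs 6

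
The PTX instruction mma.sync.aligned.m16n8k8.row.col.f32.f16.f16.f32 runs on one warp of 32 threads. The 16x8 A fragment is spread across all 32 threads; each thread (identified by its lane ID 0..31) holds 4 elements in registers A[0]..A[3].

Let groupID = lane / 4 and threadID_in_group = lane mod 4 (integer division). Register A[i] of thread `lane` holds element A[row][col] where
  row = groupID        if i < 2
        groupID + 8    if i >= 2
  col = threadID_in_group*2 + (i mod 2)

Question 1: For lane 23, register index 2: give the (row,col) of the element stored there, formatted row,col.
13,6

L=23->gid=23>>2=5, tid=23&3=3
[2]->row 5+8=13  col 3·2+0=6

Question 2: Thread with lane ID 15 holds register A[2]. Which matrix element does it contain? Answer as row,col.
11,6

lane 15: gr=3 (15/4), th=3 (15%4)
i=2: r=3+8=11, c=3*2+0=6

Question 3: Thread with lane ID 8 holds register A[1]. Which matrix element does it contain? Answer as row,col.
L=8⇒gr=8>>2=2, th=8&3=0
[1]⇒row 2+0=2  col 0·2+1=1

2,1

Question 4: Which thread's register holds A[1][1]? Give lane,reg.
r=1→G=1,rhi=0  c=1→T=0,p=1
L=1*4+0=4  i=0*2+1=1

4,1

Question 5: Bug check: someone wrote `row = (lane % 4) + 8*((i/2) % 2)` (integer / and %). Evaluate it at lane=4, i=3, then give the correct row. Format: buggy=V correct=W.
`(lane % 4) + 8*((i/2) % 2)`[4,3]->8
lane 4: g=1 (4/4), t=0 (4%4)
i=3: r=1+8=9, c=0*2+1=1
row: 8 vs 9

buggy=8 correct=9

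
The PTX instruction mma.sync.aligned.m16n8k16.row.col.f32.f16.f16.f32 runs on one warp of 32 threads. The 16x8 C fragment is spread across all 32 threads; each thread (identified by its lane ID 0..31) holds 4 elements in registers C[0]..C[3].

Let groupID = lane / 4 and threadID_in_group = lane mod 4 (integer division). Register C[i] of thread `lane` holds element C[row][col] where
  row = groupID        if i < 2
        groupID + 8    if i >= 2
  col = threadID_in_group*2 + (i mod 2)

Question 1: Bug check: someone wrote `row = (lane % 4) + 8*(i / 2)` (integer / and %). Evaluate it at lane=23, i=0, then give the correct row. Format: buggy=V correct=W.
`(lane % 4) + 8*(i / 2)`[23,0]⇒3
lane 23: gr=5 (23/4), th=3 (23%4)
i=0: r=5+0=5, c=3*2+0=6
row: 3 vs 5

buggy=3 correct=5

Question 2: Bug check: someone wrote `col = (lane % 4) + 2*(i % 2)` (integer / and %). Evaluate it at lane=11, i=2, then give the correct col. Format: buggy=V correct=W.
buggy=3 correct=6

`(lane % 4) + 2*(i % 2)`[11,2]->3
L=11->gid=11>>2=2, tid=11&3=3
[2]->row 2+8=10  col 3·2+0=6
col: 3 vs 6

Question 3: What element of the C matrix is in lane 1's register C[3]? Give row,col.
1: G=0,T=1
[3] (0+8,1*2+1) = (8,3)

8,3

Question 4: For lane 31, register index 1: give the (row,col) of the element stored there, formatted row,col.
L=31⇒gr=31>>2=7, th=31&3=3
[1]⇒row 7+0=7  col 3·2+1=7

7,7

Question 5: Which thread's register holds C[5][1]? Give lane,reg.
20,1

r=5→G=5,rhi=0  c=1→T=0,p=1
L=5*4+0=20  i=0*2+1=1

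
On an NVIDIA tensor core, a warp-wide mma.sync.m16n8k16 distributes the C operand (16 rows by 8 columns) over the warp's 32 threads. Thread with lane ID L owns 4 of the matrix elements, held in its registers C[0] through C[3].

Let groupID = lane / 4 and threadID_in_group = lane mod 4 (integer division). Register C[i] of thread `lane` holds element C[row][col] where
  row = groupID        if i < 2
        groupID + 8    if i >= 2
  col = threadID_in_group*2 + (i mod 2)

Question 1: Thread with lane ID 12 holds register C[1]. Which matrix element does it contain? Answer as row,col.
3,1

12: g=3,t=0
[1] (3+0,0*2+1) = (3,1)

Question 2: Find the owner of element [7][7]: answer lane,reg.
r=7->g=7,rb=0  c=7->t=3,b0=1
L=7*4+3=31  i=0*2+1=1

31,1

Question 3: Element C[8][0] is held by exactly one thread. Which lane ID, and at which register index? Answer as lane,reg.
r=8→G=0,rhi=1  c=0→T=0,p=0
L=0*4+0=0  i=1*2+0=2

0,2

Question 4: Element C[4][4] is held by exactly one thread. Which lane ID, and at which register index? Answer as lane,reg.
r=4→G=4,rhi=0  c=4→T=2,p=0
L=4*4+2=18  i=0*2+0=0

18,0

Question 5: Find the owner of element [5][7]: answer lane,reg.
r:5=>grp=5,rB=0  c:7=>tig=3,lo=1
L=5*4+3=23  i=0*2+1=1

23,1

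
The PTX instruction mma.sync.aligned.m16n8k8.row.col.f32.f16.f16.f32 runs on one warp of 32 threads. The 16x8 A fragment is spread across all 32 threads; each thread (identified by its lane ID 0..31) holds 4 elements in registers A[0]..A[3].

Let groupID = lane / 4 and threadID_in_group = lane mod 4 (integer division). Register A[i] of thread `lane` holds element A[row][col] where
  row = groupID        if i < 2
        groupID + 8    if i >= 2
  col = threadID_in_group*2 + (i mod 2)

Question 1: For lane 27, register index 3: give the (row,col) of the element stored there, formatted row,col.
lane 27: grp=6 (27/4), tig=3 (27%4)
i=3: r=6+8=14, c=3*2+1=7

14,7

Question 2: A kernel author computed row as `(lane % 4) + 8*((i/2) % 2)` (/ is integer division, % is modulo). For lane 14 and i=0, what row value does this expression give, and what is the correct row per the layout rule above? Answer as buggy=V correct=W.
`(lane % 4) + 8*((i/2) % 2)`[14,0]->2
lane 14: g=3 (14/4), t=2 (14%4)
i=0: r=3+0=3, c=2*2+0=4
row: 2 vs 3

buggy=2 correct=3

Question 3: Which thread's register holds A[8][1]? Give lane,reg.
r:8=>grp=0,rB=1  c:1=>tig=0,lo=1
L=0*4+0=0  i=1*2+1=3

0,3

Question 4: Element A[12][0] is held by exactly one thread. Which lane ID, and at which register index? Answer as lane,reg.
r:12=>grp=4,rB=1  c:0=>tig=0,lo=0
L=4*4+0=16  i=1*2+0=2

16,2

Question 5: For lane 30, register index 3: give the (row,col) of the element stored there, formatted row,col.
15,5

lane 30->30/4=7, 30 mod 4=2
i=3  r:7+8->15  c:2·2+1->5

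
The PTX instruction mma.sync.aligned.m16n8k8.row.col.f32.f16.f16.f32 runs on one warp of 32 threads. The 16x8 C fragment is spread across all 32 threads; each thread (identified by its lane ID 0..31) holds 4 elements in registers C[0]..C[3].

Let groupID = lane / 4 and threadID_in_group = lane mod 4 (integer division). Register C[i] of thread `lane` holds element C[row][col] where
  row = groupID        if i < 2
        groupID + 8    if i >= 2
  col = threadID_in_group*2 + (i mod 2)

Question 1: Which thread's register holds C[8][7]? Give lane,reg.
3,3

r=8->g=0,rb=1  c=7->t=3,b0=1
L=0*4+3=3  i=1*2+1=3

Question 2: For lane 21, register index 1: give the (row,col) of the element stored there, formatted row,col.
5,3

21: grp=5,tig=1
[1] (5+0,1*2+1) = (5,3)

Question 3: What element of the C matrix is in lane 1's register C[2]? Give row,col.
8,2

lane 1: G=0 (1/4), T=1 (1%4)
i=2: r=0+8=8, c=1*2+0=2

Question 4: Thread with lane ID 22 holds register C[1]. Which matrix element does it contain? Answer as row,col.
22: gid=5,tid=2
[1] (5+0,2*2+1) = (5,5)

5,5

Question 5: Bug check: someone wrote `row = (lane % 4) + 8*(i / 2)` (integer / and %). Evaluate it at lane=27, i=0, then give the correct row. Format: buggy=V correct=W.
buggy=3 correct=6

`(lane % 4) + 8*(i / 2)`[27,0]→3
27: G=6,T=3
[0] (6+0,3*2+0) = (6,6)
row: 3 vs 6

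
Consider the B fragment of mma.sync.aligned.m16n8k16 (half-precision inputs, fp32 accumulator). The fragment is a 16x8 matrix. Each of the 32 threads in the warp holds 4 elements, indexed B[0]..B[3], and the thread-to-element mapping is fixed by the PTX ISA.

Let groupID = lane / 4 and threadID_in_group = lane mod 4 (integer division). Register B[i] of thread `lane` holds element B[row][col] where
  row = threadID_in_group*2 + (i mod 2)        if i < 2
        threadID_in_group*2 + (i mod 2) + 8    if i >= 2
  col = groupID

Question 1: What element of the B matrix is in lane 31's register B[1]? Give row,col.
lane 31->31/4=7, 31 mod 4=3
i=1  r:2·3+1+0->7  c:7

7,7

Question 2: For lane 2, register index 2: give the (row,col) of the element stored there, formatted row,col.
lane 2: G=0 (2/4), T=2 (2%4)
i=2: r=2*2+0+8=12, c=G=0

12,0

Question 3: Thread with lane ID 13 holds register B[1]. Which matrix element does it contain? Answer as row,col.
13: gid=3,tid=1
[1] (1*2+1+0,3) = (3,3)

3,3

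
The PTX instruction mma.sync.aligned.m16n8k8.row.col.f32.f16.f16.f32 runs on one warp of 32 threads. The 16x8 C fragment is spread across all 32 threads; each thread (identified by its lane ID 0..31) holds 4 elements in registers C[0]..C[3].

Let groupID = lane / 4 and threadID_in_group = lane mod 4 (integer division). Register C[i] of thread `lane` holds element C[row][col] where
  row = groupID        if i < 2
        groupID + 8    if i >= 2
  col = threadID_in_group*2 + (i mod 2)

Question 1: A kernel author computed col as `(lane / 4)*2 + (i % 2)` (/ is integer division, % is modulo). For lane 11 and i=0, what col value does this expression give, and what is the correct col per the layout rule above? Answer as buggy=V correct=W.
`(lane / 4)*2 + (i % 2)`[11,0]->4
lane 11->11/4=2, 11 mod 4=3
i=0  r:2+0->2  c:2·3+0->6
col: 4 vs 6

buggy=4 correct=6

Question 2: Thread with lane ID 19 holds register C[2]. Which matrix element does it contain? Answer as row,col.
lane 19⇒19/4=4, 19 mod 4=3
i=2  r:4+8⇒12  c:2·3+0⇒6

12,6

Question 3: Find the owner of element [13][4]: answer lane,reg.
r=13->g=5,rb=1  c=4->t=2,b0=0
L=5*4+2=22  i=1*2+0=2

22,2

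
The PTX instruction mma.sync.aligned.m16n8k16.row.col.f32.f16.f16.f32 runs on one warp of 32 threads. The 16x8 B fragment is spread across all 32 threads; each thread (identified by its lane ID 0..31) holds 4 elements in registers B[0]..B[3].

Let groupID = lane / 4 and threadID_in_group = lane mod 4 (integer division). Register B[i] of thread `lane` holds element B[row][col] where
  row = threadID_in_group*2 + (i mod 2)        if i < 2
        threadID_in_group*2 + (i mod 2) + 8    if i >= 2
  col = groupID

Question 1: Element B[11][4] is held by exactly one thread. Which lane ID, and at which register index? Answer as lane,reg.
17,3

c:4=>grp=4  r:11=>rB=1,tig=1,lo=1
L=4*4+1=17  i=1*2+1=3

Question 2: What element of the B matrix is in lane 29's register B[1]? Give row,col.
3,7

lane 29->29/4=7, 29 mod 4=1
i=1  r:2·1+1+0->3  c:7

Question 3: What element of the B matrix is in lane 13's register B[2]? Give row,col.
10,3

13: g=3,t=1
[2] (1*2+0+8,3) = (10,3)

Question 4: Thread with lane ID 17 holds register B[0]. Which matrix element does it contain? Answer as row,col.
2,4

lane 17=>17/4=4, 17 mod 4=1
i=0  r:2·1+0+0=>2  c:4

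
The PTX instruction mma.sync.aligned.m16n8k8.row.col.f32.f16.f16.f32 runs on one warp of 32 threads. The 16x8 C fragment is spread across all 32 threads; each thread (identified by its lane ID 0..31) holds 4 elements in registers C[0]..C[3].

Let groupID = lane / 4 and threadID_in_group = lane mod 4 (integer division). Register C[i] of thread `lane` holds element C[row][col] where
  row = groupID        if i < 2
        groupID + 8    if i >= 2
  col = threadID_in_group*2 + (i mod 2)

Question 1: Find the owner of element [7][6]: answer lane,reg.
31,0

r=7->g=7,rb=0  c=6->t=3,b0=0
L=7*4+3=31  i=0*2+0=0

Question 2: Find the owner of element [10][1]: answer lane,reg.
8,3

r: 10->gid=2,r8=1  c: 1->tid=0,i&1=1
L=2*4+0=8  i=1*2+1=3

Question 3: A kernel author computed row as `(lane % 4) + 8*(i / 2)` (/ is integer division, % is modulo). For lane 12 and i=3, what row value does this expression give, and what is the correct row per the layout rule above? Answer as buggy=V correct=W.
buggy=8 correct=11

`(lane % 4) + 8*(i / 2)`[12,3]->8
L=12->gid=12>>2=3, tid=12&3=0
[3]->row 3+8=11  col 0·2+1=1
row: 8 vs 11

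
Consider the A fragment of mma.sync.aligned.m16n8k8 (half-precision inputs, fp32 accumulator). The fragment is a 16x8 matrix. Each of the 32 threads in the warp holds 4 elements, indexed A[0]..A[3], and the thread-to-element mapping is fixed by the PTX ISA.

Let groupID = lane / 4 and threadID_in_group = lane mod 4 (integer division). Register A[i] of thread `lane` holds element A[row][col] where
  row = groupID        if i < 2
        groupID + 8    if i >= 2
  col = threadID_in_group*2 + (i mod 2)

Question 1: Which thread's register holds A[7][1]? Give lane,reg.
r=7⇒gr=7,Rb=0  c=1⇒th=0,odd=1
L=7*4+0=28  i=0*2+1=1

28,1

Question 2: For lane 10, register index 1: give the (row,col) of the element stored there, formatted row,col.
2,5

L=10=>grp=10>>2=2, tig=10&3=2
[1]=>row 2+0=2  col 2·2+1=5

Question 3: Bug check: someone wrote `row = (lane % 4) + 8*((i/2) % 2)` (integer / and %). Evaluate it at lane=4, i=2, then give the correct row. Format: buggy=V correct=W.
buggy=8 correct=9

`(lane % 4) + 8*((i/2) % 2)`[4,2]->8
lane 4: gid=1 (4/4), tid=0 (4%4)
i=2: r=1+8=9, c=0*2+0=0
row: 8 vs 9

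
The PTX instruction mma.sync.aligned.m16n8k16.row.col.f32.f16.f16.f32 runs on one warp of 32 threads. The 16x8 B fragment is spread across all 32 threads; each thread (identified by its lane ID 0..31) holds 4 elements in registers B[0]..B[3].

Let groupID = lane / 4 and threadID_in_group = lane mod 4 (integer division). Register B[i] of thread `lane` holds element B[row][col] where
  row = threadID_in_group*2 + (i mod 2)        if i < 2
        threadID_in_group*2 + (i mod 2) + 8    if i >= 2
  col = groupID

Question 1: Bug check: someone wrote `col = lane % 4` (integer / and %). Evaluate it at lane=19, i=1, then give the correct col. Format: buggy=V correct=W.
buggy=3 correct=4

`lane % 4`[19,1]⇒3
L=19⇒gr=19>>2=4, th=19&3=3
[1]⇒row 3·2+1+0=7  col gr=4
col: 3 vs 4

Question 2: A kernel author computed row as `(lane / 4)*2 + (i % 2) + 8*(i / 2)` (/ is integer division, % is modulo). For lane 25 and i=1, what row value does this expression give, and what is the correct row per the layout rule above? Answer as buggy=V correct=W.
buggy=13 correct=3

`(lane / 4)*2 + (i % 2) + 8*(i / 2)`[25,1]=>13
lane 25: grp=6 (25/4), tig=1 (25%4)
i=1: r=1*2+1+0=3, c=grp=6
row: 13 vs 3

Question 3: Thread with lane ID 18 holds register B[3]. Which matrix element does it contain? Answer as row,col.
18: gid=4,tid=2
[3] (2*2+1+8,4) = (13,4)

13,4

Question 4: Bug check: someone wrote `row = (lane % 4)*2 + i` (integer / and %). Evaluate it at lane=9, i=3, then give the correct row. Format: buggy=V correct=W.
buggy=5 correct=11

`(lane % 4)*2 + i`[9,3]⇒5
lane 9: gr=2 (9/4), th=1 (9%4)
i=3: r=1*2+1+8=11, c=gr=2
row: 5 vs 11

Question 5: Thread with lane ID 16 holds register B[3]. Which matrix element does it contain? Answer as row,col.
lane 16=>16/4=4, 16 mod 4=0
i=3  r:2·0+1+8=>9  c:4

9,4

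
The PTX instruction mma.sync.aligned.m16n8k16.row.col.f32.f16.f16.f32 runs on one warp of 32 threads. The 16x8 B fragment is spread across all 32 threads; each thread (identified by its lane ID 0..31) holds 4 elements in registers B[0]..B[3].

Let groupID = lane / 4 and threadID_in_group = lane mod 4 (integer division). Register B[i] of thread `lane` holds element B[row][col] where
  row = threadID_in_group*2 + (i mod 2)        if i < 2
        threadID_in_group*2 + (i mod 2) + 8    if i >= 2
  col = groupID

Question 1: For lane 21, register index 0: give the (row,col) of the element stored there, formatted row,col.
L=21->g=21>>2=5, t=21&3=1
[0]->row 1·2+0+0=2  col g=5

2,5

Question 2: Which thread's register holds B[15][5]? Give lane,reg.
23,3

c: 5->gid=5  r: 15->r8=1,tid=3,i&1=1
L=5*4+3=23  i=1*2+1=3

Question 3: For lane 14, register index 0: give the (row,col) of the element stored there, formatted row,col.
lane 14⇒14/4=3, 14 mod 4=2
i=0  r:2·2+0+0⇒4  c:3

4,3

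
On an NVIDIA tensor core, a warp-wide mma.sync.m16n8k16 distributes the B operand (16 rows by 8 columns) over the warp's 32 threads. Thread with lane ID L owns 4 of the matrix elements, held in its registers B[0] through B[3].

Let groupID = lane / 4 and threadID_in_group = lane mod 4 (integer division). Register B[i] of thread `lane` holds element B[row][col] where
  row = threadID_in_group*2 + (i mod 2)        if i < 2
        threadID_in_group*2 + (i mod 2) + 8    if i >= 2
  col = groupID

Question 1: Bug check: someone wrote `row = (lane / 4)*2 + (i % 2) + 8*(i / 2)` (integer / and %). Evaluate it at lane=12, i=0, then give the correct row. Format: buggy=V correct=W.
buggy=6 correct=0

`(lane / 4)*2 + (i % 2) + 8*(i / 2)`[12,0]->6
lane 12->12/4=3, 12 mod 4=0
i=0  r:2·0+0+0->0  c:3
row: 6 vs 0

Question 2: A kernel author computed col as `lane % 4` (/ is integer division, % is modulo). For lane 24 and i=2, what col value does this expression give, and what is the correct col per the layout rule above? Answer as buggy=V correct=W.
`lane % 4`[24,2]⇒0
lane 24: gr=6 (24/4), th=0 (24%4)
i=2: r=0*2+0+8=8, c=gr=6
col: 0 vs 6

buggy=0 correct=6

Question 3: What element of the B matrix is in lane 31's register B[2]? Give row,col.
lane 31=>31/4=7, 31 mod 4=3
i=2  r:2·3+0+8=>14  c:7

14,7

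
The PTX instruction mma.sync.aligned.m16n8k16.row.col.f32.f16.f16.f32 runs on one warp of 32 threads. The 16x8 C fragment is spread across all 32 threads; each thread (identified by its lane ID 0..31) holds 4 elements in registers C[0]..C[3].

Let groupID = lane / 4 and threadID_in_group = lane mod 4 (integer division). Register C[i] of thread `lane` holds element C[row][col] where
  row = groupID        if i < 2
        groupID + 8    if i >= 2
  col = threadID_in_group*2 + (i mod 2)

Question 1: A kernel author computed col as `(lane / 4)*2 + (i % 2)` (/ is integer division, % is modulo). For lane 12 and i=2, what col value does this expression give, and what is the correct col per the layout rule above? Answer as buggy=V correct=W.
buggy=6 correct=0

`(lane / 4)*2 + (i % 2)`[12,2]⇒6
L=12⇒gr=12>>2=3, th=12&3=0
[2]⇒row 3+8=11  col 0·2+0=0
col: 6 vs 0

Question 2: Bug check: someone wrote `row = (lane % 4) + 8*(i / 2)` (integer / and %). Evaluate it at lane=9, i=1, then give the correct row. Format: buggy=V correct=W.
buggy=1 correct=2

`(lane % 4) + 8*(i / 2)`[9,1]->1
L=9->g=9>>2=2, t=9&3=1
[1]->row 2+0=2  col 1·2+1=3
row: 1 vs 2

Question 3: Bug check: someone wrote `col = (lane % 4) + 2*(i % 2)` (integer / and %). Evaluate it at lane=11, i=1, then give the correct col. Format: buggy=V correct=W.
`(lane % 4) + 2*(i % 2)`[11,1]⇒5
lane 11⇒11/4=2, 11 mod 4=3
i=1  r:2+0⇒2  c:2·3+1⇒7
col: 5 vs 7

buggy=5 correct=7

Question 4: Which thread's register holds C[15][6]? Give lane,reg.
r=15→G=7,rhi=1  c=6→T=3,p=0
L=7*4+3=31  i=1*2+0=2

31,2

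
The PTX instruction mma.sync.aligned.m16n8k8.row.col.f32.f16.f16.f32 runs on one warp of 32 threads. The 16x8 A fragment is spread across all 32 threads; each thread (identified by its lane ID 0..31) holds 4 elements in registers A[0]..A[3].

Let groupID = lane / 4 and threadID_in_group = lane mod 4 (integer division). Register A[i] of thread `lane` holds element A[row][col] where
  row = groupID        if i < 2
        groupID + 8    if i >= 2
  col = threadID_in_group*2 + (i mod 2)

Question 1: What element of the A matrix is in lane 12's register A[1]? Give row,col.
3,1

lane 12⇒12/4=3, 12 mod 4=0
i=1  r:3+0⇒3  c:2·0+1⇒1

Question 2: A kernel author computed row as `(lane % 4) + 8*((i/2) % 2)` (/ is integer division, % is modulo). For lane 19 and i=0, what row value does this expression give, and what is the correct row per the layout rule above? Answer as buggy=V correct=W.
buggy=3 correct=4

`(lane % 4) + 8*((i/2) % 2)`[19,0]→3
lane 19: G=4 (19/4), T=3 (19%4)
i=0: r=4+0=4, c=3*2+0=6
row: 3 vs 4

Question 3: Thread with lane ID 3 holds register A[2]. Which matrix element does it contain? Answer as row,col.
3: g=0,t=3
[2] (0+8,3*2+0) = (8,6)

8,6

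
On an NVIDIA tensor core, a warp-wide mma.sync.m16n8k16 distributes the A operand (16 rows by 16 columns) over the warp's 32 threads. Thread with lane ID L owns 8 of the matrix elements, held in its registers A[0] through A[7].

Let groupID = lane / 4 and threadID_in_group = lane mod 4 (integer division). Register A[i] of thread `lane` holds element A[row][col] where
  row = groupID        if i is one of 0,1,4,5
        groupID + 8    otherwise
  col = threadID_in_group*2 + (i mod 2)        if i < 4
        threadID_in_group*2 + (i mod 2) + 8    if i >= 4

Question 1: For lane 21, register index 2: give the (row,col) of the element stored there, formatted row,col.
13,2

lane 21=>21/4=5, 21 mod 4=1
i=2  r:5+8=>13  c:2·1+0+0=>2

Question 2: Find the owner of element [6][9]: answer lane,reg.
r: 6->gid=6,r8=0  c: 9->c8=1,tid=0,i&1=1
L=6*4+0=24  i=1*4+0*2+1=5

24,5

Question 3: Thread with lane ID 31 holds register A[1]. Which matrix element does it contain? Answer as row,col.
L=31⇒gr=31>>2=7, th=31&3=3
[1]⇒row 7+0=7  col 3·2+1+0=7

7,7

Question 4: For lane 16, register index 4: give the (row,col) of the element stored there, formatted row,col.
4,8

lane 16->16/4=4, 16 mod 4=0
i=4  r:4+0->4  c:2·0+0+8->8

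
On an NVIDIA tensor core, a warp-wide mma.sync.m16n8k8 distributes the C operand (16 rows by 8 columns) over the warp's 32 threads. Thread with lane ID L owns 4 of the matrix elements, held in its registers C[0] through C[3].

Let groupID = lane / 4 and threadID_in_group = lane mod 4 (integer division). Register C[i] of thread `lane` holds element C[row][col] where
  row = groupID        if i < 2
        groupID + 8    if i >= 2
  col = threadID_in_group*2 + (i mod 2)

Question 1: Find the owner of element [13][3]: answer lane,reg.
r=13⇒gr=5,Rb=1  c=3⇒th=1,odd=1
L=5*4+1=21  i=1*2+1=3

21,3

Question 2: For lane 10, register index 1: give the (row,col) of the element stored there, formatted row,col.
10: grp=2,tig=2
[1] (2+0,2*2+1) = (2,5)

2,5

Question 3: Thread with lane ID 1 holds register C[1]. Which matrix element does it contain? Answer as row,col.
0,3

1: G=0,T=1
[1] (0+0,1*2+1) = (0,3)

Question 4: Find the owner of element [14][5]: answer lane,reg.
26,3

r: 14->gid=6,r8=1  c: 5->tid=2,i&1=1
L=6*4+2=26  i=1*2+1=3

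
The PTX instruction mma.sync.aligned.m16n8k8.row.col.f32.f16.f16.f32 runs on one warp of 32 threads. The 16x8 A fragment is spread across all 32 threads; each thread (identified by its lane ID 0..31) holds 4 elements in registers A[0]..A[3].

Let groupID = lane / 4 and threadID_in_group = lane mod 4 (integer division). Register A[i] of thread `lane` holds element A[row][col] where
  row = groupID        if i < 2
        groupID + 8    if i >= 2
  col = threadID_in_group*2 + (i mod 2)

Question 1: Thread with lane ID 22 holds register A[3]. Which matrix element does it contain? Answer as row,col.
lane 22->22/4=5, 22 mod 4=2
i=3  r:5+8->13  c:2·2+1->5

13,5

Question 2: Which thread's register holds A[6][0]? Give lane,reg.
r: 6->gid=6,r8=0  c: 0->tid=0,i&1=0
L=6*4+0=24  i=0*2+0=0

24,0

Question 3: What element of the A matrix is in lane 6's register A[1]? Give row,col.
1,5

lane 6⇒6/4=1, 6 mod 4=2
i=1  r:1+0⇒1  c:2·2+1⇒5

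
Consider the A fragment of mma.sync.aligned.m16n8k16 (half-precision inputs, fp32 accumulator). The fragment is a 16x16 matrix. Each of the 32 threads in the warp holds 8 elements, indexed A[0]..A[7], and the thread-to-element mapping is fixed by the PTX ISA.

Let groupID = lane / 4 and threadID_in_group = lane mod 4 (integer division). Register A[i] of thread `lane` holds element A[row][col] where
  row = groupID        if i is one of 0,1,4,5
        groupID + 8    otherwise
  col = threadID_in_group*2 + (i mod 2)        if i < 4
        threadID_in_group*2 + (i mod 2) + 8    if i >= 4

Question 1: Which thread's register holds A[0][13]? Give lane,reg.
2,5

r=0→G=0,rhi=0  c=13→chi=1,T=2,p=1
L=0*4+2=2  i=1*4+0*2+1=5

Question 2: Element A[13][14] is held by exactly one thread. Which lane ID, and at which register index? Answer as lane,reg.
r:13=>grp=5,rB=1  c:14=>cB=1,tig=3,lo=0
L=5*4+3=23  i=1*4+1*2+0=6

23,6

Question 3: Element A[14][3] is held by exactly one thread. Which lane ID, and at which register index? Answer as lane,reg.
r=14⇒gr=6,Rb=1  c=3⇒Cb=0,th=1,odd=1
L=6*4+1=25  i=0*4+1*2+1=3

25,3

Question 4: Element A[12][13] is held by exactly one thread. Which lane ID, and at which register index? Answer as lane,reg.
r=12->g=4,rb=1  c=13->cb=1,t=2,b0=1
L=4*4+2=18  i=1*4+1*2+1=7

18,7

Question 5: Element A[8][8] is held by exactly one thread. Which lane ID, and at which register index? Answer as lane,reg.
0,6

r: 8->gid=0,r8=1  c: 8->c8=1,tid=0,i&1=0
L=0*4+0=0  i=1*4+1*2+0=6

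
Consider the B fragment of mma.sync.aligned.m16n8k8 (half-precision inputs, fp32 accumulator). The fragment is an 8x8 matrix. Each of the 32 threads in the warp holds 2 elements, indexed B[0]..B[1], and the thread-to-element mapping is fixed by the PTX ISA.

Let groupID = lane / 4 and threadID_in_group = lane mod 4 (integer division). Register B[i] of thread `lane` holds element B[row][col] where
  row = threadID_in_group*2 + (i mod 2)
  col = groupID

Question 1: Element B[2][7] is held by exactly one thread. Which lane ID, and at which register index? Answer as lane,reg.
29,0

c=7→G=7  r=2→T=1,p=0
L=7*4+1=29  i=0=0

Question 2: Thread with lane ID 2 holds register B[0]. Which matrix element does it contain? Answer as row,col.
lane 2: g=0 (2/4), t=2 (2%4)
i=0: r=2*2+0=4, c=g=0

4,0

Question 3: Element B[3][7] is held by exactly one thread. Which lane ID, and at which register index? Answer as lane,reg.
29,1

c=7⇒gr=7  r=3⇒th=1,odd=1
L=7*4+1=29  i=1=1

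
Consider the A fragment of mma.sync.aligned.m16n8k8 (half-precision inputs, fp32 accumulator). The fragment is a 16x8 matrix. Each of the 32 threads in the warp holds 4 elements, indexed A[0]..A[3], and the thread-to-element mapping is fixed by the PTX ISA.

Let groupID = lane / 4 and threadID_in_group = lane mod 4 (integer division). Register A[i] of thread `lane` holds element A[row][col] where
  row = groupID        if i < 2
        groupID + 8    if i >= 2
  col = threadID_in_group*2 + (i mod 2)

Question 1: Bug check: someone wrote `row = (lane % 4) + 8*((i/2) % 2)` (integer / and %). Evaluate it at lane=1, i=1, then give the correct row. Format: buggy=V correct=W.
buggy=1 correct=0

`(lane % 4) + 8*((i/2) % 2)`[1,1]->1
lane 1: gid=0 (1/4), tid=1 (1%4)
i=1: r=0+0=0, c=1*2+1=3
row: 1 vs 0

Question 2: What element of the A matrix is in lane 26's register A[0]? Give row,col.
6,4

26: grp=6,tig=2
[0] (6+0,2*2+0) = (6,4)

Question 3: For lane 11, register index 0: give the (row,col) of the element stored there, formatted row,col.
2,6

11: grp=2,tig=3
[0] (2+0,3*2+0) = (2,6)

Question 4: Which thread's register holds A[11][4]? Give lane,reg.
r=11→G=3,rhi=1  c=4→T=2,p=0
L=3*4+2=14  i=1*2+0=2

14,2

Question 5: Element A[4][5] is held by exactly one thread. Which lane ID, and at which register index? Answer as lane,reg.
18,1

r=4⇒gr=4,Rb=0  c=5⇒th=2,odd=1
L=4*4+2=18  i=0*2+1=1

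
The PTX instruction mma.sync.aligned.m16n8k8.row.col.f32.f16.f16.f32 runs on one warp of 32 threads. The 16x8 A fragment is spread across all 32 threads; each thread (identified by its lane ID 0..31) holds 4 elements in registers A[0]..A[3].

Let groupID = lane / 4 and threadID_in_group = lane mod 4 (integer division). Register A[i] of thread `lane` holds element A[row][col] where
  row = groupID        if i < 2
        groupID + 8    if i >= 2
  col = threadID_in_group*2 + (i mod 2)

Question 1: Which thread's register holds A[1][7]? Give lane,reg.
7,1

r=1⇒gr=1,Rb=0  c=7⇒th=3,odd=1
L=1*4+3=7  i=0*2+1=1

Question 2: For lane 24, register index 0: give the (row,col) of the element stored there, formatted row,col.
6,0

lane 24→24/4=6, 24 mod 4=0
i=0  r:6+0→6  c:2·0+0→0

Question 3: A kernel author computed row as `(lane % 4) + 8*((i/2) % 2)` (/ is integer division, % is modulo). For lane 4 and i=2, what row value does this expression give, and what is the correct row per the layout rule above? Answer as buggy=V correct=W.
`(lane % 4) + 8*((i/2) % 2)`[4,2]->8
lane 4: g=1 (4/4), t=0 (4%4)
i=2: r=1+8=9, c=0*2+0=0
row: 8 vs 9

buggy=8 correct=9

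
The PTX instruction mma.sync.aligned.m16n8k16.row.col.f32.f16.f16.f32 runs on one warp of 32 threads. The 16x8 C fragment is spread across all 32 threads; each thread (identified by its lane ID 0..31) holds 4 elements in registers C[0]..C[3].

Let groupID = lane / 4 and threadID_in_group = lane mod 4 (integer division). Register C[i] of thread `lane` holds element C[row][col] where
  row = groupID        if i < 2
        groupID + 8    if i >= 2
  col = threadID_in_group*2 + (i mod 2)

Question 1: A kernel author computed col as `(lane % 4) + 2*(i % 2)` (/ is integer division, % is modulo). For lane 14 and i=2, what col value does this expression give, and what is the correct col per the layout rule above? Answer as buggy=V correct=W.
buggy=2 correct=4

`(lane % 4) + 2*(i % 2)`[14,2]->2
14: gid=3,tid=2
[2] (3+8,2*2+0) = (11,4)
col: 2 vs 4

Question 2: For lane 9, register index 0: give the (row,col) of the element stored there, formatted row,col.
2,2

lane 9->9/4=2, 9 mod 4=1
i=0  r:2+0->2  c:2·1+0->2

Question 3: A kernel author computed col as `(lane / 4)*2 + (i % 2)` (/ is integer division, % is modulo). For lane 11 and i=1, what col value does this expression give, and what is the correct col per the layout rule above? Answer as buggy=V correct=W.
buggy=5 correct=7

`(lane / 4)*2 + (i % 2)`[11,1]->5
L=11->g=11>>2=2, t=11&3=3
[1]->row 2+0=2  col 3·2+1=7
col: 5 vs 7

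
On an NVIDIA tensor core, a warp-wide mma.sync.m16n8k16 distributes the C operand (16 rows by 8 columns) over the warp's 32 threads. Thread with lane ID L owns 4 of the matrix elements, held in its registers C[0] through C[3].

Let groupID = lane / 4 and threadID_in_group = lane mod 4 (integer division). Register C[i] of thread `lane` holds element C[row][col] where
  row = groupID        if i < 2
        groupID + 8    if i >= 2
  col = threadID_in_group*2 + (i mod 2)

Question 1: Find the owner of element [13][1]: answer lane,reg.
20,3

r=13→G=5,rhi=1  c=1→T=0,p=1
L=5*4+0=20  i=1*2+1=3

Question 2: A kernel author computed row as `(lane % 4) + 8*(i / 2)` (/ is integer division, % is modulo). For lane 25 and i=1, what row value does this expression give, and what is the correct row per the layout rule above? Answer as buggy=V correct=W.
buggy=1 correct=6

`(lane % 4) + 8*(i / 2)`[25,1]⇒1
lane 25⇒25/4=6, 25 mod 4=1
i=1  r:6+0⇒6  c:2·1+1⇒3
row: 1 vs 6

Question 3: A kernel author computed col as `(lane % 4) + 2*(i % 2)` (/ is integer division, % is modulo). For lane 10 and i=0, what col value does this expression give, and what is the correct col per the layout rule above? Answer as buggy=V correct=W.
buggy=2 correct=4

`(lane % 4) + 2*(i % 2)`[10,0]->2
L=10->g=10>>2=2, t=10&3=2
[0]->row 2+0=2  col 2·2+0=4
col: 2 vs 4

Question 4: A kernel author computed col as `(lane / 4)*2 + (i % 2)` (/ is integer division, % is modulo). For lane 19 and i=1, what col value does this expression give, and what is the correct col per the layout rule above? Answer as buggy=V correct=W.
buggy=9 correct=7

`(lane / 4)*2 + (i % 2)`[19,1]->9
lane 19: g=4 (19/4), t=3 (19%4)
i=1: r=4+0=4, c=3*2+1=7
col: 9 vs 7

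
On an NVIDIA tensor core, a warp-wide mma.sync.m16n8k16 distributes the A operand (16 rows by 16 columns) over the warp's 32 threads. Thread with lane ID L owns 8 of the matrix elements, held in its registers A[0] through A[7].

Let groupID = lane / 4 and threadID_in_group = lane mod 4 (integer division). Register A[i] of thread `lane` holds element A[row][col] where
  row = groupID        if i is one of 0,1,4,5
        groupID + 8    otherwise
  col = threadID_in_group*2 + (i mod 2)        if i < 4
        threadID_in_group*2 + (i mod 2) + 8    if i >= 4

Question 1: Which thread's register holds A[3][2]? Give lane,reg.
13,0

r: 3->gid=3,r8=0  c: 2->c8=0,tid=1,i&1=0
L=3*4+1=13  i=0*4+0*2+0=0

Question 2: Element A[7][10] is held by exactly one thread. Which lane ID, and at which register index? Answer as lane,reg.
r=7->g=7,rb=0  c=10->cb=1,t=1,b0=0
L=7*4+1=29  i=1*4+0*2+0=4

29,4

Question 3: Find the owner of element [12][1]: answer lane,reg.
16,3

r:12=>grp=4,rB=1  c:1=>cB=0,tig=0,lo=1
L=4*4+0=16  i=0*4+1*2+1=3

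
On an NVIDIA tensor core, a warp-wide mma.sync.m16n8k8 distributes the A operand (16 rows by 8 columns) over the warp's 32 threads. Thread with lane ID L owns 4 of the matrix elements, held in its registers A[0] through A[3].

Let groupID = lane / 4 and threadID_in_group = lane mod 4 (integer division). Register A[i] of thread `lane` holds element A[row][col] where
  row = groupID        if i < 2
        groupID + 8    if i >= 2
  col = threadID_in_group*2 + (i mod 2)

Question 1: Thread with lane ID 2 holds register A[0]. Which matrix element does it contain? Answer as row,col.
0,4

2: gid=0,tid=2
[0] (0+0,2*2+0) = (0,4)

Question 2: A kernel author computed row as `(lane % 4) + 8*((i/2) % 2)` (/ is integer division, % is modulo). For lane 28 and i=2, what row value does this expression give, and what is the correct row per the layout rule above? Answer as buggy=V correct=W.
`(lane % 4) + 8*((i/2) % 2)`[28,2]→8
lane 28: G=7 (28/4), T=0 (28%4)
i=2: r=7+8=15, c=0*2+0=0
row: 8 vs 15

buggy=8 correct=15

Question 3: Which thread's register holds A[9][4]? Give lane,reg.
6,2

r=9⇒gr=1,Rb=1  c=4⇒th=2,odd=0
L=1*4+2=6  i=1*2+0=2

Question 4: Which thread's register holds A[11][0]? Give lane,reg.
12,2

r=11→G=3,rhi=1  c=0→T=0,p=0
L=3*4+0=12  i=1*2+0=2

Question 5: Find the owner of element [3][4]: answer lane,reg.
14,0

r: 3->gid=3,r8=0  c: 4->tid=2,i&1=0
L=3*4+2=14  i=0*2+0=0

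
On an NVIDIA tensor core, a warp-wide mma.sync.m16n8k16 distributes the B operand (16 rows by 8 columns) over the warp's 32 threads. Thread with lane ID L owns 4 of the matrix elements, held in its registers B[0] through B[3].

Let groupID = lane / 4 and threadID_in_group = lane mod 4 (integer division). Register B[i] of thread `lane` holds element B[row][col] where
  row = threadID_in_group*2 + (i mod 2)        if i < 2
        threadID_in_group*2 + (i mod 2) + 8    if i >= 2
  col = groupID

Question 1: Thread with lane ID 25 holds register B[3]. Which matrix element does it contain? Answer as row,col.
11,6

lane 25: g=6 (25/4), t=1 (25%4)
i=3: r=1*2+1+8=11, c=g=6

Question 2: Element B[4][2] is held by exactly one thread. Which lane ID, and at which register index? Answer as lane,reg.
c=2⇒gr=2  r=4⇒Rb=0,th=2,odd=0
L=2*4+2=10  i=0*2+0=0

10,0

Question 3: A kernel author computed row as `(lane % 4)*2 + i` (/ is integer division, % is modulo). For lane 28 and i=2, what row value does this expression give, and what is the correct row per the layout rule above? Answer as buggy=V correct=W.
`(lane % 4)*2 + i`[28,2]=>2
lane 28: grp=7 (28/4), tig=0 (28%4)
i=2: r=0*2+0+8=8, c=grp=7
row: 2 vs 8

buggy=2 correct=8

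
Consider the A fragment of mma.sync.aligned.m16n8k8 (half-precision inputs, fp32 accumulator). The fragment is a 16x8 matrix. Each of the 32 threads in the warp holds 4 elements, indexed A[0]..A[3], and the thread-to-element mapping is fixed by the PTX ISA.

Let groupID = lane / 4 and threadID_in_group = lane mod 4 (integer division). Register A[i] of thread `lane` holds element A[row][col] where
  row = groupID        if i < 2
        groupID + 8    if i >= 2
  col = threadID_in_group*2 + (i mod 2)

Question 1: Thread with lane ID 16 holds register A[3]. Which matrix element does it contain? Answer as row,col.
12,1

lane 16=>16/4=4, 16 mod 4=0
i=3  r:4+8=>12  c:2·0+1=>1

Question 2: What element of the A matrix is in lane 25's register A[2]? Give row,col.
14,2

25: g=6,t=1
[2] (6+8,1*2+0) = (14,2)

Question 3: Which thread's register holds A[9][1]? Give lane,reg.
4,3

r: 9->gid=1,r8=1  c: 1->tid=0,i&1=1
L=1*4+0=4  i=1*2+1=3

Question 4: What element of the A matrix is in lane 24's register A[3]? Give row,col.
14,1

L=24=>grp=24>>2=6, tig=24&3=0
[3]=>row 6+8=14  col 0·2+1=1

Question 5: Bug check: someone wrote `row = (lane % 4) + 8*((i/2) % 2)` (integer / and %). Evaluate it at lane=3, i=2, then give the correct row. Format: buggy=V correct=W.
`(lane % 4) + 8*((i/2) % 2)`[3,2]→11
lane 3: G=0 (3/4), T=3 (3%4)
i=2: r=0+8=8, c=3*2+0=6
row: 11 vs 8

buggy=11 correct=8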